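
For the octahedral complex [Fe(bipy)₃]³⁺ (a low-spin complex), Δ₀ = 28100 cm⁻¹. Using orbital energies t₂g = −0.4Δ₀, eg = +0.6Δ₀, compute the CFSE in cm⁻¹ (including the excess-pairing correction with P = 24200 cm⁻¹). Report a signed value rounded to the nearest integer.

-7800

bipy is neutral, so the +3 overall charge sits on Fe: oxidation state +3.
Fe sits in group 8; removing 3 electrons leaves Fe³⁺ with 8 − 3 = 5 d electrons.
Electron filling gives t₂g⁵ eg⁰.
The orbital stabilization is -2.0Δ₀ = -2.0 × 28100 = -56200 cm⁻¹.
High-spin d⁵ would be t₂g³ eg² with 0 pairs; low-spin has 2, so 2 excess pairs cost +2P = +48400 cm⁻¹.
Net CFSE = -56200 + 48400 = -7800 cm⁻¹.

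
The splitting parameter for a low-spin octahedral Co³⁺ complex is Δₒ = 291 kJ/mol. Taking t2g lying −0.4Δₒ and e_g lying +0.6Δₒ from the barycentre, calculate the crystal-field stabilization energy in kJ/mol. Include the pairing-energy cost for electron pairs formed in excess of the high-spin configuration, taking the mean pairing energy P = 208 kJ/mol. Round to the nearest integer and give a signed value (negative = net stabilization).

-282

Co sits in group 9; removing 3 electrons leaves Co³⁺ with 9 − 3 = 6 d electrons.
Configuration: t2g^6 e_g^0.
CFSE(orbital) = 6×(-0.4Δₒ) + 0×(0.6Δₒ) = -2.4Δₒ; with Δₒ = 291 kJ/mol that is -698 kJ/mol.
Relative to high-spin t2g^4 e_g^2 (1 paired), the low-spin configuration has 2 additional pairs, contributing +2 × 208 = +416 kJ/mol.
Net CFSE = -698 + 416 = -282 kJ/mol.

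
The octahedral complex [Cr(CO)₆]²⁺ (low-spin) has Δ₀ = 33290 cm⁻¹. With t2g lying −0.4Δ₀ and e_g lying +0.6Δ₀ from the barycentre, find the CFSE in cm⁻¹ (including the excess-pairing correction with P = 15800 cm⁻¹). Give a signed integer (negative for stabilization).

CO is neutral, so the +2 overall charge sits on Cr: oxidation state +2.
Cr is in group 6, so Cr²⁺ is d⁴ (6 − 2 = 4).
The d⁴ electrons fill as t2g^4 e_g^0.
The orbital stabilization is -1.6Δ₀ = -1.6 × 33290 = -53264 cm⁻¹.
High-spin d⁴ would be t2g^3 e_g^1 with 0 pairs; low-spin has 1, so 1 excess pair costs +1P = +15800 cm⁻¹.
Combining: -53264 + 15800 = -37464 cm⁻¹.

-37464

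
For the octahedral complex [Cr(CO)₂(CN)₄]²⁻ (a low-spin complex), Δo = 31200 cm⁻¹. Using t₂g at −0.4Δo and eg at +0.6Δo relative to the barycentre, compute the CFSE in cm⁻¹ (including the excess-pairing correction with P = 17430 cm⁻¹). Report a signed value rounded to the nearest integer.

-32490

Ligand charges: 2×(+0) from CO and 4×(-1) from CN⁻ sum to -4; with overall charge -2, Cr is +2.
Group 6 minus oxidation state +2 gives a d⁴ configuration for Cr²⁺.
The d⁴ electrons fill as t₂g⁴ eg⁰.
Orbital CFSE = 4(-0.4) + 0(0.6) = -1.6Δo = -1.6 × 31200 = -49920 cm⁻¹.
High-spin d⁴ would be t₂g³ eg¹ with 0 pairs; low-spin has 1, so 1 excess pair costs +1P = +17430 cm⁻¹.
Net CFSE = -49920 + 17430 = -32490 cm⁻¹.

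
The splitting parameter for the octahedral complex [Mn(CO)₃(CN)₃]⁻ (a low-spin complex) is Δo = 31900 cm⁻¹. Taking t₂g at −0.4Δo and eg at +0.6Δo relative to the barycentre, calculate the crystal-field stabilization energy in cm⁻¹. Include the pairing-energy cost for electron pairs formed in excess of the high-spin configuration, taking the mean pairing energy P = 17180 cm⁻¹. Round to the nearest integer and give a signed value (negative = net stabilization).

Ligand charges: 3×(+0) from CO and 3×(-1) from CN⁻ sum to -3; with overall charge -1, Mn is +2.
Group 7 minus oxidation state +2 gives a d⁵ configuration for Mn²⁺.
Configuration: t₂g⁵ eg⁰.
CFSE(orbital) = 5×(-0.4Δo) + 0×(0.6Δo) = -2.0Δo; with Δo = 31900 cm⁻¹ that is -63800 cm⁻¹.
High-spin d⁵ would be t₂g³ eg² with 0 pairs; low-spin has 2, so 2 excess pairs cost +2P = +34360 cm⁻¹.
Net CFSE = -63800 + 34360 = -29440 cm⁻¹.

-29440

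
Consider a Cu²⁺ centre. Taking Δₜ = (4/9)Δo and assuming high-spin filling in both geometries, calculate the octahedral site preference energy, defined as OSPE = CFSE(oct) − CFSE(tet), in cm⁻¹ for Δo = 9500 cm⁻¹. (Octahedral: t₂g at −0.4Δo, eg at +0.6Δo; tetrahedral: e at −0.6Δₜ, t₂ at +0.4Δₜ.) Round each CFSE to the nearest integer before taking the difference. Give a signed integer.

-4011

Cu sits in group 11; removing 2 electrons leaves Cu²⁺ with 11 − 2 = 9 d electrons.
Octahedral high-spin t₂g⁶ eg³: CFSE = -0.6 × 9500 = -5700 cm⁻¹.
In a tetrahedral site the filling is e⁴ t₂⁵: CFSE(tet) = -0.4Δₜ = -0.4 × (4/9)(9500) = -1689 cm⁻¹.
OSPE = -5700 − (-1689) = -4011 cm⁻¹.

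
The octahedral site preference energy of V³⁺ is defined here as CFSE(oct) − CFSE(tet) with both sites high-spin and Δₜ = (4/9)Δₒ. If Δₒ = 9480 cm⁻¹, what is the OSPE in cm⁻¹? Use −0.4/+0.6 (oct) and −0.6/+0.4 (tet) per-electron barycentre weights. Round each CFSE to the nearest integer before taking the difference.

V is in group 5, so V³⁺ is d² (5 − 3 = 2).
Octahedral (high-spin): t2g^2 e_g^0, CFSE = 2(−0.4) + 0(+0.6) = -0.8Δₒ = -0.8 × 9480 = -7584 cm⁻¹.
Tetrahedral e^2 t2^0 gives -1.2Δₜ = -1.2 × (4/9) × 9480 = -5056 cm⁻¹.
Subtracting, OSPE = -7584 − (-5056) = -2528 cm⁻¹.

-2528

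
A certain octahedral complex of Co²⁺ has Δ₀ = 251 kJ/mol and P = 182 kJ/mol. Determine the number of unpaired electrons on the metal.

Group 9 minus oxidation state +2 gives a d⁷ configuration for Co²⁺.
Here Δ₀ > P (251 > 182), so the low-spin state is favoured.
Configuration: t₂g⁶ eg¹.
Unpaired electrons: 1.

1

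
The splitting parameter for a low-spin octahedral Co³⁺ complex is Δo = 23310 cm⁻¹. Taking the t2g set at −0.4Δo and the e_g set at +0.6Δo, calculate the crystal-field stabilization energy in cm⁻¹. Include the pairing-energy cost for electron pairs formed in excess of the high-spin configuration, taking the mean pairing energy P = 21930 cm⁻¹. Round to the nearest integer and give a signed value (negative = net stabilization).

-12084

Co sits in group 9; removing 3 electrons leaves Co³⁺ with 9 − 3 = 6 d electrons.
Configuration: t2g^6 e_g^0.
Orbital CFSE = 6(-0.4) + 0(0.6) = -2.4Δo = -2.4 × 23310 = -55944 cm⁻¹.
Relative to high-spin t2g^4 e_g^2 (1 paired), the low-spin configuration has 2 additional pairs, contributing +2 × 21930 = +43860 cm⁻¹.
Overall CFSE = -55944 + 43860 = -12084 cm⁻¹.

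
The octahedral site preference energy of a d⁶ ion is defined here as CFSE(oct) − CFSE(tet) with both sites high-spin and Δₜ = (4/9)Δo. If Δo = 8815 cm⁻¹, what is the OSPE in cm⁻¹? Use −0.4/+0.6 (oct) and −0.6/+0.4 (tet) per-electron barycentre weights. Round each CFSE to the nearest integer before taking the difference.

-1175

Octahedral high-spin t₂g⁴ eg²: CFSE = -0.4 × 8815 = -3526 cm⁻¹.
Tetrahedral: e³ t₂³, CFSE = 3(−0.6) + 3(+0.4) = -0.6Δₜ = -0.6 × (4/9) × 8815 = -2351 cm⁻¹.
OSPE = CFSE(oct) − CFSE(tet) = -3526 − (-2351) = -1175 cm⁻¹.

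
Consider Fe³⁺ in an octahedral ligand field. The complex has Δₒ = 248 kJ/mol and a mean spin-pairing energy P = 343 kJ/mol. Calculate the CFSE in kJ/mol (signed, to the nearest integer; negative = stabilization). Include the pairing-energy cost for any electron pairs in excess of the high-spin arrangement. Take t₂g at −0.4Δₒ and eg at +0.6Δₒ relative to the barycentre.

0

Group 8 minus oxidation state +3 gives a d⁵ configuration for Fe³⁺.
Here Δₒ < P (248 < 343), so the high-spin state is favoured.
Configuration: t₂g³ eg².
Orbital CFSE = 0.0Δₒ = 0.0 × 248 = 0 kJ/mol.
High-spin has no excess pairs, so no pairing correction applies.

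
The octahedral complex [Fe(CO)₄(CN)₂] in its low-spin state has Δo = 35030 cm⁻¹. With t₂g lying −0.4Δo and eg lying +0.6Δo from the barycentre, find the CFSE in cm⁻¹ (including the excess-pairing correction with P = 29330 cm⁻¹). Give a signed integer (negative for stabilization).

-25412

Ligand charges: 4×(+0) from CO and 2×(-1) from CN⁻ sum to -2; with overall charge +0, Fe is +2.
Group 8 minus oxidation state +2 gives a d⁶ configuration for Fe²⁺.
Electron filling gives t₂g⁶ eg⁰.
The orbital stabilization is -2.4Δo = -2.4 × 35030 = -84072 cm⁻¹.
Pairing penalty: 3 pairs vs 1 in the high-spin reference → 2 extra × P = 58660 cm⁻¹.
Overall CFSE = -84072 + 58660 = -25412 cm⁻¹.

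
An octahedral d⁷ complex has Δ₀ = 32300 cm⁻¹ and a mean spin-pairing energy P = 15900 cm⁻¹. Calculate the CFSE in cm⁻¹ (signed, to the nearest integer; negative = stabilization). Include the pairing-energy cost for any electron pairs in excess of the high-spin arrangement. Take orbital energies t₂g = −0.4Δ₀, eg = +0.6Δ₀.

-42240

Δ₀ > P, so pairing is preferred: the ground state is low-spin.
Configuration: t₂g⁶ eg¹.
Orbital CFSE = -1.8Δ₀ = -1.8 × 32300 = -58140 cm⁻¹.
Excess pairs vs high-spin: 3 − 2 = 1; pairing cost = +15900 cm⁻¹.
Net CFSE = -58140 + 15900 = -42240 cm⁻¹.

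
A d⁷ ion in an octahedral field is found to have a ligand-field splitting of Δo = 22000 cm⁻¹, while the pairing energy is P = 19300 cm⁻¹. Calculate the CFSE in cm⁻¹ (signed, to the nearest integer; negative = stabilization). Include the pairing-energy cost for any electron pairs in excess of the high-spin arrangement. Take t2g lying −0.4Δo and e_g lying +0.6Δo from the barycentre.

-20300

With Δo > P the complex is low-spin.
Configuration: t2g^6 e_g^1.
Orbital CFSE = -1.8Δo = -1.8 × 22000 = -39600 cm⁻¹.
Excess pairs vs high-spin: 3 − 2 = 1; pairing cost = +19300 cm⁻¹.
Net CFSE = -39600 + 19300 = -20300 cm⁻¹.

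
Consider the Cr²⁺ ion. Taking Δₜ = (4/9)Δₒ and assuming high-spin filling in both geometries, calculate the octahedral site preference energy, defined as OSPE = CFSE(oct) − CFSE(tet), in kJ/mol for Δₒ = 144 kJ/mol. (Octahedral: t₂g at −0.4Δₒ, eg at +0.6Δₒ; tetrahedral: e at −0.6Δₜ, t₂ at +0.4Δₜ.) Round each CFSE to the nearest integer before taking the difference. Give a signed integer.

-60

Cr is in group 6, so Cr²⁺ is d⁴ (6 − 2 = 4).
Octahedral (high-spin): t2g^3 e_g^1, CFSE = 3(−0.4) + 1(+0.6) = -0.6Δₒ = -0.6 × 144 = -86 kJ/mol.
Tetrahedral e^2 t2^2 gives -0.4Δₜ = -0.4 × (4/9) × 144 = -26 kJ/mol.
OSPE = CFSE(oct) − CFSE(tet) = -86 − (-26) = -60 kJ/mol.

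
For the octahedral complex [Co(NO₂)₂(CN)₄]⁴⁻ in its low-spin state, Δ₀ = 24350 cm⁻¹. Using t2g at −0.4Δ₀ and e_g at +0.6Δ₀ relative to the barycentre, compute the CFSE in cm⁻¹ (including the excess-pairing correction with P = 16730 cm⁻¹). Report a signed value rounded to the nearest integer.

Ligand charges: 2×(-1) from NO₂⁻ and 4×(-1) from CN⁻ sum to -6; with overall charge -4, Co is +2.
Co sits in group 9; removing 2 electrons leaves Co²⁺ with 9 − 2 = 7 d electrons.
Electron filling gives t2g^6 e_g^1.
Orbital CFSE = 6(-0.4) + 1(0.6) = -1.8Δ₀ = -1.8 × 24350 = -43830 cm⁻¹.
Pairing penalty: 3 pairs vs 2 in the high-spin reference → 1 extra × P = 16730 cm⁻¹.
Net CFSE = -43830 + 16730 = -27100 cm⁻¹.

-27100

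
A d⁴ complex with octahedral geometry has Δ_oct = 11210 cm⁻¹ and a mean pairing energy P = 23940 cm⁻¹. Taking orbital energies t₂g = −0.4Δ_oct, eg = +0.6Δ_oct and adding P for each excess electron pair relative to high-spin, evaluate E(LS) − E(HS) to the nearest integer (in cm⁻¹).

In the high-spin limit (t₂g³ eg¹) the orbital term is -0.6Δ_oct = -6726 cm⁻¹, with no excess pairing.
Low-spin: t₂g⁴ eg⁰, orbital CFSE = -1.6Δ_oct = -17936 cm⁻¹; plus 1 excess pair × P = +23940 cm⁻¹; total 6004 cm⁻¹.
E(LS) − E(HS) = 6004 − (-6726) = 12730 cm⁻¹.

12730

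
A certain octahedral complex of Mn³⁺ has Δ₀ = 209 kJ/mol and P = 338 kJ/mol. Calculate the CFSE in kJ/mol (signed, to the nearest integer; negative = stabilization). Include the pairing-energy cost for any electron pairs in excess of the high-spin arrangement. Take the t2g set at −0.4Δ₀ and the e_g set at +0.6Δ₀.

-125

Group 7 minus oxidation state +3 gives a d⁴ configuration for Mn³⁺.
Δ₀ < P, so pairing is avoided: the ground state is high-spin.
That gives t2g^3 e_g^1.
Orbital CFSE = -0.6Δ₀ = -0.6 × 209 = -125 kJ/mol.
High-spin has no excess pairs, so no pairing correction applies.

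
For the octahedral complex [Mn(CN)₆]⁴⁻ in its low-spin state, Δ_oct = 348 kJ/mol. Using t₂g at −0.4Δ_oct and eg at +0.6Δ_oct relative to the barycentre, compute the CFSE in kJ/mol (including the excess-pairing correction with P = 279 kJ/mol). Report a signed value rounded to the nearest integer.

-138

Each CN⁻ contributes -1; 6 × (-1) = -6. With overall charge -4, Mn is in the +2 oxidation state.
Mn is in group 7, so Mn²⁺ is d⁵ (7 − 2 = 5).
Configuration: t₂g⁵ eg⁰.
Orbital CFSE = 5(-0.4) + 0(0.6) = -2.0Δ_oct = -2.0 × 348 = -696 kJ/mol.
Pairing penalty: 2 pairs vs 0 in the high-spin reference → 2 extra × P = 558 kJ/mol.
Combining: -696 + 558 = -138 kJ/mol.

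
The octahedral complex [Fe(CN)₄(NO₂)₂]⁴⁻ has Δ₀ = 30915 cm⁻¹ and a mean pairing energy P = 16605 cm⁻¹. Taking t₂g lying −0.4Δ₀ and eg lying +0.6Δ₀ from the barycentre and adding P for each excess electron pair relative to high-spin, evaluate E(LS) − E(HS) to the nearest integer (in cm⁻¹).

Ligand charges: 4×(-1) from CN⁻ and 2×(-1) from NO₂⁻ sum to -6; with overall charge -4, Fe is +2.
Fe²⁺: group 8, so d-count = 8 − 2 = 6.
High-spin d⁶ fills as t₂g⁴ eg² with CFSE 4(−0.4) + 2(+0.6) = -0.4Δ₀ = -12366 cm⁻¹.
Low-spin t₂g⁶ eg⁰ gives -2.4Δ₀ = -74196 cm⁻¹, but forming 2 extra pairs costs 2P = 33210 cm⁻¹, so E(LS) = -74196 + 33210 = -40986 cm⁻¹.
The difference is -40986 − (-12366) = -28620 cm⁻¹, so low-spin lies lower.

-28620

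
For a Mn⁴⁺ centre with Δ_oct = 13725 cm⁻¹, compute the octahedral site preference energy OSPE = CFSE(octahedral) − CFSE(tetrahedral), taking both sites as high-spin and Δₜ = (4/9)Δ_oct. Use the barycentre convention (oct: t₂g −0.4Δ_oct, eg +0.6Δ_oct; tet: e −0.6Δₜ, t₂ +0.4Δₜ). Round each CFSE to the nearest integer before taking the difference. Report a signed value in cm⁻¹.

-11590

Mn is in group 7, so Mn⁴⁺ is d³ (7 − 4 = 3).
Octahedral (high-spin): t₂g³ eg⁰, CFSE = 3(−0.4) + 0(+0.6) = -1.2Δ_oct = -1.2 × 13725 = -16470 cm⁻¹.
In a tetrahedral site the filling is e² t₂¹: CFSE(tet) = -0.8Δₜ = -0.8 × (4/9)(13725) = -4880 cm⁻¹.
OSPE = -16470 − (-4880) = -11590 cm⁻¹.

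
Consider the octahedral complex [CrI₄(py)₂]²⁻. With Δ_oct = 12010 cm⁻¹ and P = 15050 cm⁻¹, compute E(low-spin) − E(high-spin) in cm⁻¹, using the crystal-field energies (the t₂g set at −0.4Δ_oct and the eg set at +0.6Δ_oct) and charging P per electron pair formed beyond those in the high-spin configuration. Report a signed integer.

Ligand charges: 4×(-1) from I⁻ and 2×(+0) from py sum to -4; with overall charge -2, Cr is +2.
Cr²⁺: group 6, so d-count = 6 − 2 = 4.
In the high-spin limit (t₂g³ eg¹) the orbital term is -0.6Δ_oct = -7206 cm⁻¹, with no excess pairing.
For low-spin the configuration is t₂g⁴ eg⁰: orbital energy -1.6 × 12010 = -19216 cm⁻¹, and 1 additional pair relative to high-spin adds 15050 cm⁻¹, giving -4166 cm⁻¹.
The difference is -4166 − (-7206) = 3040 cm⁻¹, so high-spin lies lower.

3040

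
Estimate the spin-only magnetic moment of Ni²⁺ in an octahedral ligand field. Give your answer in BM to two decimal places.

2.83 BM

Group 10 minus oxidation state +2 gives a d⁸ configuration for Ni²⁺.
Configuration: t₂g⁶ eg² → 2 unpaired electrons.
μ(spin-only) = √[2(2+2)] = √8 ≈ 2.83 BM.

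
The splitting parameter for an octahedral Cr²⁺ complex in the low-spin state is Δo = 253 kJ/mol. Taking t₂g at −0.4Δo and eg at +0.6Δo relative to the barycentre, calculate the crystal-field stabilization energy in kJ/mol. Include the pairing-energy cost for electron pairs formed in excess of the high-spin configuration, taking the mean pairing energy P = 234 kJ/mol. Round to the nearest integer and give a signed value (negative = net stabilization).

-171

Group 6 minus oxidation state +2 gives a d⁴ configuration for Cr²⁺.
Configuration: t₂g⁴ eg⁰.
CFSE(orbital) = 4×(-0.4Δo) + 0×(0.6Δo) = -1.6Δo; with Δo = 253 kJ/mol that is -405 kJ/mol.
High-spin d⁴ would be t₂g³ eg¹ with 0 pairs; low-spin has 1, so 1 excess pair costs +1P = +234 kJ/mol.
Combining: -405 + 234 = -171 kJ/mol.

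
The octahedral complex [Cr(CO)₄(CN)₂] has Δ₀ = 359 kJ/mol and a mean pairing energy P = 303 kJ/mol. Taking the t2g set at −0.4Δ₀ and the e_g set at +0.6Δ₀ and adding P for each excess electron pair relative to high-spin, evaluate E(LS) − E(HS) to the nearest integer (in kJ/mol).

Ligand charges: 4×(+0) from CO and 2×(-1) from CN⁻ sum to -2; with overall charge +0, Cr is +2.
Cr is in group 6, so Cr²⁺ is d⁴ (6 − 2 = 4).
High-spin d⁴ fills as t2g^3 e_g^1 with CFSE 3(−0.4) + 1(+0.6) = -0.6Δ₀ = -215 kJ/mol.
Low-spin t2g^4 e_g^0 gives -1.6Δ₀ = -574 kJ/mol, but forming 1 extra pair costs 1P = 303 kJ/mol, so E(LS) = -574 + 303 = -271 kJ/mol.
The difference is -271 − (-215) = -56 kJ/mol, so low-spin lies lower.

-56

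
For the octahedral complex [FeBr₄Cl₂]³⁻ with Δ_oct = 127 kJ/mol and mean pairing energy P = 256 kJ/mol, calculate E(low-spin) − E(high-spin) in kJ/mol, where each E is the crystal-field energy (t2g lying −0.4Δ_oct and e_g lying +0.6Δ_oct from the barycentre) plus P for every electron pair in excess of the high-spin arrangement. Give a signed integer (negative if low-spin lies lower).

258

Ligand charges: 4×(-1) from Br⁻ and 2×(-1) from Cl⁻ sum to -6; with overall charge -3, Fe is +3.
Group 8 minus oxidation state +3 gives a d⁵ configuration for Fe³⁺.
High-spin d⁵ fills as t2g^3 e_g^2 with CFSE 3(−0.4) + 2(+0.6) = 0.0Δ_oct = 0 kJ/mol.
Low-spin: t2g^5 e_g^0, orbital CFSE = -2.0Δ_oct = -254 kJ/mol; plus 2 excess pairs × P = +512 kJ/mol; total 258 kJ/mol.
The difference is 258 − (0) = 258 kJ/mol, so high-spin lies lower.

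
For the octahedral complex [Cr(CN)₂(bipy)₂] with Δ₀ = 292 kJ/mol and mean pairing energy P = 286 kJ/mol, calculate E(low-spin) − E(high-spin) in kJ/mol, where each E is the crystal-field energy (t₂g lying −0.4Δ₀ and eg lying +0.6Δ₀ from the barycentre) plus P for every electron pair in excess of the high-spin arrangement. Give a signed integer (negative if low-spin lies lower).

-6

Ligand charges: 2×(-1) from CN⁻ and 2×(+0) from bipy sum to -2; with overall charge +0, Cr is +2.
Group 6 minus oxidation state +2 gives a d⁴ configuration for Cr²⁺.
High-spin d⁴ fills as t₂g³ eg¹ with CFSE 3(−0.4) + 1(+0.6) = -0.6Δ₀ = -175 kJ/mol.
Low-spin t₂g⁴ eg⁰ gives -1.6Δ₀ = -467 kJ/mol, but forming 1 extra pair costs 1P = 286 kJ/mol, so E(LS) = -467 + 286 = -181 kJ/mol.
The difference is -181 − (-175) = -6 kJ/mol, so low-spin lies lower.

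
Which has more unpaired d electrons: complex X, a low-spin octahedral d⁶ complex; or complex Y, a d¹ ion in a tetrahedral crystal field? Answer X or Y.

X: t2g^6 e_g^0 → 0 unpaired.
Y: Tetrahedral splitting is small, so the complex is high-spin; e¹ t₂⁰ → 1 unpaired.
So Y has more unpaired electrons.

Y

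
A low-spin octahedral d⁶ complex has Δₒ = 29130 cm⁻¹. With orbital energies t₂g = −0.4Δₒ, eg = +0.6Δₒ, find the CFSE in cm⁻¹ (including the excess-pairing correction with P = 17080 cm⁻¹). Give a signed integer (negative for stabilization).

Electron filling gives t₂g⁶ eg⁰.
The orbital stabilization is -2.4Δₒ = -2.4 × 29130 = -69912 cm⁻¹.
High-spin d⁶ would be t₂g⁴ eg² with 1 pair; low-spin has 3, so 2 excess pairs cost +2P = +34160 cm⁻¹.
Combining: -69912 + 34160 = -35752 cm⁻¹.

-35752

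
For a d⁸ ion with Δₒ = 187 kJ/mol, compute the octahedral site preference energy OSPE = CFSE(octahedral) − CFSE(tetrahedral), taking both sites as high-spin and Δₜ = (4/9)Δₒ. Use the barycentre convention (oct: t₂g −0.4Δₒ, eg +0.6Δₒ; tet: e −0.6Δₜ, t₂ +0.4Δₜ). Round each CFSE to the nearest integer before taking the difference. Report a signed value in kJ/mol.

Octahedral high-spin t₂g⁶ eg²: CFSE = -1.2 × 187 = -224 kJ/mol.
Tetrahedral: e⁴ t₂⁴, CFSE = 4(−0.6) + 4(+0.4) = -0.8Δₜ = -0.8 × (4/9) × 187 = -66 kJ/mol.
OSPE = -224 − (-66) = -158 kJ/mol.

-158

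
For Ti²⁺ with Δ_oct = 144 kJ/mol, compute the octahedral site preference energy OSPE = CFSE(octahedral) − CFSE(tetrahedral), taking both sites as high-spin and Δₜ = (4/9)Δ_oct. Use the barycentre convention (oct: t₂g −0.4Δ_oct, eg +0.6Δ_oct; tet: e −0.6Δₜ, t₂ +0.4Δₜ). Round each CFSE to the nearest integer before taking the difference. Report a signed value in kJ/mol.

Ti sits in group 4; removing 2 electrons leaves Ti²⁺ with 4 − 2 = 2 d electrons.
Octahedral (high-spin): t2g^2 e_g^0, CFSE = 2(−0.4) + 0(+0.6) = -0.8Δ_oct = -0.8 × 144 = -115 kJ/mol.
Tetrahedral: e^2 t2^0, CFSE = 2(−0.6) + 0(+0.4) = -1.2Δₜ = -1.2 × (4/9) × 144 = -77 kJ/mol.
Subtracting, OSPE = -115 − (-77) = -38 kJ/mol.

-38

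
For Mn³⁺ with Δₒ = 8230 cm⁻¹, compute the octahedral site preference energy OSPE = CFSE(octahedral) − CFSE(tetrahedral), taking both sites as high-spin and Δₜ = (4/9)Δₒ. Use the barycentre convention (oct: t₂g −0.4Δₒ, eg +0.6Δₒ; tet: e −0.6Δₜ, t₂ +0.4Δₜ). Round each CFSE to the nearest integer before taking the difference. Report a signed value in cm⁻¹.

Group 7 minus oxidation state +3 gives a d⁴ configuration for Mn³⁺.
Octahedral high-spin t2g^3 e_g^1: CFSE = -0.6 × 8230 = -4938 cm⁻¹.
In a tetrahedral site the filling is e^2 t2^2: CFSE(tet) = -0.4Δₜ = -0.4 × (4/9)(8230) = -1463 cm⁻¹.
OSPE = CFSE(oct) − CFSE(tet) = -4938 − (-1463) = -3475 cm⁻¹.

-3475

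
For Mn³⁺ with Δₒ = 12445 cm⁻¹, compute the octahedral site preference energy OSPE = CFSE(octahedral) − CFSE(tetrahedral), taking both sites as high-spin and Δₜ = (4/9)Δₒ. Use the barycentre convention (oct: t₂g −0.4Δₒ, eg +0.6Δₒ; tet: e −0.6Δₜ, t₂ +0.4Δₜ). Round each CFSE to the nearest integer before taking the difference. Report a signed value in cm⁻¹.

Mn sits in group 7; removing 3 electrons leaves Mn³⁺ with 7 − 3 = 4 d electrons.
In an octahedral site d⁴ (HS) is t2g^3 e_g^1, giving CFSE(oct) = -0.6Δₒ = -7467 cm⁻¹.
Tetrahedral: e^2 t2^2, CFSE = 2(−0.6) + 2(+0.4) = -0.4Δₜ = -0.4 × (4/9) × 12445 = -2212 cm⁻¹.
OSPE = -7467 − (-2212) = -5255 cm⁻¹.

-5255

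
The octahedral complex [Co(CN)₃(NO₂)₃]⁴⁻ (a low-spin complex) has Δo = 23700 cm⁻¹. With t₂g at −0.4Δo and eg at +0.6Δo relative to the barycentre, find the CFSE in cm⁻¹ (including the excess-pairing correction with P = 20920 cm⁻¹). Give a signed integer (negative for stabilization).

Ligand charges: 3×(-1) from CN⁻ and 3×(-1) from NO₂⁻ sum to -6; with overall charge -4, Co is +2.
Co is in group 9, so Co²⁺ is d⁷ (9 − 2 = 7).
The d⁷ electrons fill as t₂g⁶ eg¹.
Orbital CFSE = 6(-0.4) + 1(0.6) = -1.8Δo = -1.8 × 23700 = -42660 cm⁻¹.
High-spin d⁷ would be t₂g⁵ eg² with 2 pairs; low-spin has 3, so 1 excess pair costs +1P = +20920 cm⁻¹.
Combining: -42660 + 20920 = -21740 cm⁻¹.

-21740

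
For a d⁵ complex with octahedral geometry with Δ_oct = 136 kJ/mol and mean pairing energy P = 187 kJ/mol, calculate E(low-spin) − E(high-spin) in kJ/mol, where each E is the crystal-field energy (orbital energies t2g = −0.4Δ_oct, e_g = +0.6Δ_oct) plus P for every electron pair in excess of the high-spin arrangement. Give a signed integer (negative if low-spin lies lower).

102

High-spin: t2g^3 e_g^2, CFSE = 0.0Δ_oct = 0 kJ/mol.
Low-spin t2g^5 e_g^0 gives -2.0Δ_oct = -272 kJ/mol, but forming 2 extra pairs costs 2P = 374 kJ/mol, so E(LS) = -272 + 374 = 102 kJ/mol.
The difference is 102 − (0) = 102 kJ/mol, so high-spin lies lower.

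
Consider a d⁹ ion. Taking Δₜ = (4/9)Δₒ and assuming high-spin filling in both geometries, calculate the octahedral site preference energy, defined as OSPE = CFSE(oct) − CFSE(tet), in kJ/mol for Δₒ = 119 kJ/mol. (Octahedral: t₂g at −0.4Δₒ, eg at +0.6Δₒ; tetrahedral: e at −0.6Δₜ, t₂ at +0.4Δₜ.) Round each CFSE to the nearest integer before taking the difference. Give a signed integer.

-50

Octahedral (high-spin): t₂g⁶ eg³, CFSE = 6(−0.4) + 3(+0.6) = -0.6Δₒ = -0.6 × 119 = -71 kJ/mol.
In a tetrahedral site the filling is e⁴ t₂⁵: CFSE(tet) = -0.4Δₜ = -0.4 × (4/9)(119) = -21 kJ/mol.
OSPE = -71 − (-21) = -50 kJ/mol.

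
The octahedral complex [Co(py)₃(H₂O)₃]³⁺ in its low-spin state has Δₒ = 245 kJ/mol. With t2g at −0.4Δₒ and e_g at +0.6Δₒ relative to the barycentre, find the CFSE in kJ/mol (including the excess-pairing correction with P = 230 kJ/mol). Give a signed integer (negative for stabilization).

Ligand charges: 3×(+0) from py and 3×(+0) from H₂O sum to +0; with overall charge +3, Co is +3.
Group 9 minus oxidation state +3 gives a d⁶ configuration for Co³⁺.
Electron filling gives t2g^6 e_g^0.
The orbital stabilization is -2.4Δₒ = -2.4 × 245 = -588 kJ/mol.
Pairing penalty: 3 pairs vs 1 in the high-spin reference → 2 extra × P = 460 kJ/mol.
Net CFSE = -588 + 460 = -128 kJ/mol.

-128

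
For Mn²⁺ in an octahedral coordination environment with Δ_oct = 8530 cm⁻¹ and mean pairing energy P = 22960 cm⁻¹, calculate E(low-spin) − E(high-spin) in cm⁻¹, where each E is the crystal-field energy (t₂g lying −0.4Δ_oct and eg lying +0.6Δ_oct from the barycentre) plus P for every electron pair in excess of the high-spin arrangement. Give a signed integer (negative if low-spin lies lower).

28860

Mn sits in group 7; removing 2 electrons leaves Mn²⁺ with 7 − 2 = 5 d electrons.
High-spin: t₂g³ eg², CFSE = 0.0Δ_oct = 0 cm⁻¹.
For low-spin the configuration is t₂g⁵ eg⁰: orbital energy -2.0 × 8530 = -17060 cm⁻¹, and 2 additional pairs relative to high-spin add 45920 cm⁻¹, giving 28860 cm⁻¹.
E(LS) − E(HS) = 28860 − (0) = 28860 cm⁻¹.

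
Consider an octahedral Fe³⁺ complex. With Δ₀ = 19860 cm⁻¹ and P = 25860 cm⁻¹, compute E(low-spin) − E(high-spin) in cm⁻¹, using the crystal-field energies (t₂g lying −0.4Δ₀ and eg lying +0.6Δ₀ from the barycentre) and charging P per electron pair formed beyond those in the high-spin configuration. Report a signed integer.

Group 8 minus oxidation state +3 gives a d⁵ configuration for Fe³⁺.
In the high-spin limit (t₂g³ eg²) the orbital term is 0.0Δ₀ = 0 cm⁻¹, with no excess pairing.
Low-spin t₂g⁵ eg⁰ gives -2.0Δ₀ = -39720 cm⁻¹, but forming 2 extra pairs costs 2P = 51720 cm⁻¹, so E(LS) = -39720 + 51720 = 12000 cm⁻¹.
E(LS) − E(HS) = 12000 − (0) = 12000 cm⁻¹.

12000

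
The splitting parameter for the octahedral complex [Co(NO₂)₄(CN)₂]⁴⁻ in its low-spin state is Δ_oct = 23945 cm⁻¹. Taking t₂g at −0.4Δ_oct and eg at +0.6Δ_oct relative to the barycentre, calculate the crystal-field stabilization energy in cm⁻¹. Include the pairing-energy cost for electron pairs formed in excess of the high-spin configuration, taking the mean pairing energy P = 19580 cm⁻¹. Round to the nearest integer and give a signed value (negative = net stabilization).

-23521

Ligand charges: 4×(-1) from NO₂⁻ and 2×(-1) from CN⁻ sum to -6; with overall charge -4, Co is +2.
Co²⁺: group 9, so d-count = 9 − 2 = 7.
Electron filling gives t₂g⁶ eg¹.
Orbital CFSE = 6(-0.4) + 1(0.6) = -1.8Δ_oct = -1.8 × 23945 = -43101 cm⁻¹.
High-spin d⁷ would be t₂g⁵ eg² with 2 pairs; low-spin has 3, so 1 excess pair costs +1P = +19580 cm⁻¹.
Net CFSE = -43101 + 19580 = -23521 cm⁻¹.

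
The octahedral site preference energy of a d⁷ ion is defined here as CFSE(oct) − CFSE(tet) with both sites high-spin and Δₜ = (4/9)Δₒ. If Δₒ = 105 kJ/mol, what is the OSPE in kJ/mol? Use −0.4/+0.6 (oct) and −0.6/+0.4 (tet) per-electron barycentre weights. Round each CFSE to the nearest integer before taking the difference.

In an octahedral site d⁷ (HS) is t2g^5 e_g^2, giving CFSE(oct) = -0.8Δₒ = -84 kJ/mol.
In a tetrahedral site the filling is e^4 t2^3: CFSE(tet) = -1.2Δₜ = -1.2 × (4/9)(105) = -56 kJ/mol.
OSPE = -84 − (-56) = -28 kJ/mol.

-28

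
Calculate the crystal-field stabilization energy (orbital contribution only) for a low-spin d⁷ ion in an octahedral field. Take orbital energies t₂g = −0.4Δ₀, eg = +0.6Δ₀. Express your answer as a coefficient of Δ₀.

-1.8 Δ₀

Configuration: t₂g⁶ eg¹.
CFSE = 6(-0.4Δ₀) + 1(0.6Δ₀) = -2.4Δ₀ + 0.6Δ₀ = -1.8Δ₀.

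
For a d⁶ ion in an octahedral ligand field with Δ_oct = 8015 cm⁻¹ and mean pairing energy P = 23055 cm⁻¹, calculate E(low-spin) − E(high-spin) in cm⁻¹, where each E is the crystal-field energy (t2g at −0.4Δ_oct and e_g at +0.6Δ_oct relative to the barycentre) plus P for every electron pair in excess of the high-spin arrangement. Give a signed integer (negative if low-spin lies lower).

30080

High-spin d⁶ fills as t2g^4 e_g^2 with CFSE 4(−0.4) + 2(+0.6) = -0.4Δ_oct = -3206 cm⁻¹.
Low-spin: t2g^6 e_g^0, orbital CFSE = -2.4Δ_oct = -19236 cm⁻¹; plus 2 excess pairs × P = +46110 cm⁻¹; total 26874 cm⁻¹.
Thus E(LS) − E(HS) = 30080 cm⁻¹.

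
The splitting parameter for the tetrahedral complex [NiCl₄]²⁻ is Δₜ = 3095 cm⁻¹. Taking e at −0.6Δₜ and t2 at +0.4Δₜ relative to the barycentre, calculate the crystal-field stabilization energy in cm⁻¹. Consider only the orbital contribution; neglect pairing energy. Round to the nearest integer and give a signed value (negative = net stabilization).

-2476

Each Cl⁻ contributes -1; 4 × (-1) = -4. With overall charge -2, Ni is in the +2 oxidation state.
Ni²⁺: group 10, so d-count = 10 − 2 = 8.
Tetrahedral fields are weak (Δₜ ≈ 4/9 Δₒ), so electrons fill high-spin.
The d⁸ electrons fill as e^4 t2^4.
Orbital CFSE = 4(-0.6) + 4(0.4) = -0.8Δₜ = -0.8 × 3095 = -2476 cm⁻¹.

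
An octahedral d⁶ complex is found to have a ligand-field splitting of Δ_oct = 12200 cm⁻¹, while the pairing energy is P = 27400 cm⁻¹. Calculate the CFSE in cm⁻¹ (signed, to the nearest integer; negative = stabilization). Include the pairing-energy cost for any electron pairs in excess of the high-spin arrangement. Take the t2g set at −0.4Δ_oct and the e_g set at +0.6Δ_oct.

Since Δ_oct = 12200 cm⁻¹ < P = 27400 cm⁻¹, the complex adopts the high-spin configuration.
Filling d⁶ accordingly: t2g^4 e_g^2.
Orbital CFSE = -0.4Δ_oct = -0.4 × 12200 = -4880 cm⁻¹.
High-spin has no excess pairs, so no pairing correction applies.

-4880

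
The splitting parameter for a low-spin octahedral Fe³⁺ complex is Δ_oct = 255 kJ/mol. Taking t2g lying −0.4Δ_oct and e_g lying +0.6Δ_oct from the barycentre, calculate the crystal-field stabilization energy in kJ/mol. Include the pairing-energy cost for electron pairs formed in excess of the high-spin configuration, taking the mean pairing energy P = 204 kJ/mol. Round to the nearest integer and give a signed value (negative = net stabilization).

-102

Fe³⁺: group 8, so d-count = 8 − 3 = 5.
Configuration: t2g^5 e_g^0.
CFSE(orbital) = 5×(-0.4Δ_oct) + 0×(0.6Δ_oct) = -2.0Δ_oct; with Δ_oct = 255 kJ/mol that is -510 kJ/mol.
High-spin d⁵ would be t2g^3 e_g^2 with 0 pairs; low-spin has 2, so 2 excess pairs cost +2P = +408 kJ/mol.
Net CFSE = -510 + 408 = -102 kJ/mol.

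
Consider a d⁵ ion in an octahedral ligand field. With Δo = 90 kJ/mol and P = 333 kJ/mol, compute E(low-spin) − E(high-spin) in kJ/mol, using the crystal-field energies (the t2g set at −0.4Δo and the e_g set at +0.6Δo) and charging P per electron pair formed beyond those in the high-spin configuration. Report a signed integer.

In the high-spin limit (t2g^3 e_g^2) the orbital term is 0.0Δo = 0 kJ/mol, with no excess pairing.
Low-spin: t2g^5 e_g^0, orbital CFSE = -2.0Δo = -180 kJ/mol; plus 2 excess pairs × P = +666 kJ/mol; total 486 kJ/mol.
Thus E(LS) − E(HS) = 486 kJ/mol.

486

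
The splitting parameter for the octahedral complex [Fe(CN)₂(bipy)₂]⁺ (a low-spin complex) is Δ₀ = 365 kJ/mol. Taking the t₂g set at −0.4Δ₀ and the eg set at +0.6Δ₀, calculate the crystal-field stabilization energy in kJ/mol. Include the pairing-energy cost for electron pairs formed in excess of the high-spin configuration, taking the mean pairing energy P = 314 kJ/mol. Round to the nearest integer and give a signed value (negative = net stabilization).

-102

Ligand charges: 2×(-1) from CN⁻ and 2×(+0) from bipy sum to -2; with overall charge +1, Fe is +3.
Group 8 minus oxidation state +3 gives a d⁵ configuration for Fe³⁺.
Configuration: t₂g⁵ eg⁰.
The orbital stabilization is -2.0Δ₀ = -2.0 × 365 = -730 kJ/mol.
Pairing penalty: 2 pairs vs 0 in the high-spin reference → 2 extra × P = 628 kJ/mol.
Net CFSE = -730 + 628 = -102 kJ/mol.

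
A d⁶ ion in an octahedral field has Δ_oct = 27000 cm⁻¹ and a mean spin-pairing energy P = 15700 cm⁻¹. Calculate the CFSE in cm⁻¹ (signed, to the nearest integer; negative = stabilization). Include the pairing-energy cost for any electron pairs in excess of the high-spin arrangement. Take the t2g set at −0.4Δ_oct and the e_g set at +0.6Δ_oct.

-33400

Here Δ_oct > P (27000 > 15700), so the low-spin state is favoured.
Filling d⁶ accordingly: t2g^6 e_g^0.
Orbital CFSE = -2.4Δ_oct = -2.4 × 27000 = -64800 cm⁻¹.
Excess pairs vs high-spin: 3 − 1 = 2; pairing cost = +31400 cm⁻¹.
Net CFSE = -64800 + 31400 = -33400 cm⁻¹.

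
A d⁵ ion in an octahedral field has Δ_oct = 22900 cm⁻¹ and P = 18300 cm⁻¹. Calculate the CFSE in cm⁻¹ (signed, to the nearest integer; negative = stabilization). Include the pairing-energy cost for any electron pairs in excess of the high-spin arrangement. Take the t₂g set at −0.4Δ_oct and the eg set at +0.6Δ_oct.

-9200

With Δ_oct > P the complex is low-spin.
Filling d⁵ accordingly: t₂g⁵ eg⁰.
Orbital CFSE = -2.0Δ_oct = -2.0 × 22900 = -45800 cm⁻¹.
Excess pairs vs high-spin: 2 − 0 = 2; pairing cost = +36600 cm⁻¹.
Net CFSE = -45800 + 36600 = -9200 cm⁻¹.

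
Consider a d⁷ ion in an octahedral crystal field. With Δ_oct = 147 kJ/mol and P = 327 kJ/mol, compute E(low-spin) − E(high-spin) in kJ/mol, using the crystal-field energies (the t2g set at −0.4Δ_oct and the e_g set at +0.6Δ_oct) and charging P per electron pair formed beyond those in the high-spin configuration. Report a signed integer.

180

High-spin: t2g^5 e_g^2, CFSE = -0.8Δ_oct = -118 kJ/mol.
For low-spin the configuration is t2g^6 e_g^1: orbital energy -1.8 × 147 = -265 kJ/mol, and 1 additional pair relative to high-spin adds 327 kJ/mol, giving 62 kJ/mol.
The difference is 62 − (-118) = 180 kJ/mol, so high-spin lies lower.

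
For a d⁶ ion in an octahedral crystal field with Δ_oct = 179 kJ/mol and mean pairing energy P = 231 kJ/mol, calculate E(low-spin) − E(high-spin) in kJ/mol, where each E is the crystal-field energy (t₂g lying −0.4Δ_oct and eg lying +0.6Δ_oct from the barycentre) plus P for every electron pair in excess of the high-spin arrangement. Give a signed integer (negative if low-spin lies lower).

104

In the high-spin limit (t₂g⁴ eg²) the orbital term is -0.4Δ_oct = -72 kJ/mol, with no excess pairing.
Low-spin t₂g⁶ eg⁰ gives -2.4Δ_oct = -430 kJ/mol, but forming 2 extra pairs costs 2P = 462 kJ/mol, so E(LS) = -430 + 462 = 32 kJ/mol.
E(LS) − E(HS) = 32 − (-72) = 104 kJ/mol.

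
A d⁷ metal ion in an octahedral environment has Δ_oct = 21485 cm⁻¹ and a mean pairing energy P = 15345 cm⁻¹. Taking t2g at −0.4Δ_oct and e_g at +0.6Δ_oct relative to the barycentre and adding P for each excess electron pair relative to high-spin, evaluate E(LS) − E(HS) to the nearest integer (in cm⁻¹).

High-spin: t2g^5 e_g^2, CFSE = -0.8Δ_oct = -17188 cm⁻¹.
For low-spin the configuration is t2g^6 e_g^1: orbital energy -1.8 × 21485 = -38673 cm⁻¹, and 1 additional pair relative to high-spin adds 15345 cm⁻¹, giving -23328 cm⁻¹.
The difference is -23328 − (-17188) = -6140 cm⁻¹, so low-spin lies lower.

-6140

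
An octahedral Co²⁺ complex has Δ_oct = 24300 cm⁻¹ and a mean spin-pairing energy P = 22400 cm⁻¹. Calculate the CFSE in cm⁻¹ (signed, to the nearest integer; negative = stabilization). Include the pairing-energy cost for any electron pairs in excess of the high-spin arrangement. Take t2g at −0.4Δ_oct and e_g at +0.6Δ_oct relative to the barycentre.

-21340

Group 9 minus oxidation state +2 gives a d⁷ configuration for Co²⁺.
Here Δ_oct > P (24300 > 22400), so the low-spin state is favoured.
Configuration: t2g^6 e_g^1.
Orbital CFSE = -1.8Δ_oct = -1.8 × 24300 = -43740 cm⁻¹.
Excess pairs vs high-spin: 3 − 2 = 1; pairing cost = +22400 cm⁻¹.
Net CFSE = -43740 + 22400 = -21340 cm⁻¹.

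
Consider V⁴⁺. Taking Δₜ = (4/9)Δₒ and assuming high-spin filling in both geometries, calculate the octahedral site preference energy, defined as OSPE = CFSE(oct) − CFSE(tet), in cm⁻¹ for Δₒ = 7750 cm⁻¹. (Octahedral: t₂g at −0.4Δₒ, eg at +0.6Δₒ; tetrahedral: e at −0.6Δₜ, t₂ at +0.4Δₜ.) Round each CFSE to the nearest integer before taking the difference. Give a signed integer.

Group 5 minus oxidation state +4 gives a d¹ configuration for V⁴⁺.
Octahedral (high-spin): t2g^1 e_g^0, CFSE = 1(−0.4) + 0(+0.6) = -0.4Δₒ = -0.4 × 7750 = -3100 cm⁻¹.
Tetrahedral e^1 t2^0 gives -0.6Δₜ = -0.6 × (4/9) × 7750 = -2067 cm⁻¹.
Subtracting, OSPE = -3100 − (-2067) = -1033 cm⁻¹.

-1033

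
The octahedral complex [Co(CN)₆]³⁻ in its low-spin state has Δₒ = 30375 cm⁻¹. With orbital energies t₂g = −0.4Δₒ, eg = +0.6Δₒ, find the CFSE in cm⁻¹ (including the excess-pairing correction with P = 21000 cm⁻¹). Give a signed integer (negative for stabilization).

-30900

Each CN⁻ contributes -1; 6 × (-1) = -6. With overall charge -3, Co is in the +3 oxidation state.
Co sits in group 9; removing 3 electrons leaves Co³⁺ with 9 − 3 = 6 d electrons.
Configuration: t₂g⁶ eg⁰.
Orbital CFSE = 6(-0.4) + 0(0.6) = -2.4Δₒ = -2.4 × 30375 = -72900 cm⁻¹.
Pairing penalty: 3 pairs vs 1 in the high-spin reference → 2 extra × P = 42000 cm⁻¹.
Combining: -72900 + 42000 = -30900 cm⁻¹.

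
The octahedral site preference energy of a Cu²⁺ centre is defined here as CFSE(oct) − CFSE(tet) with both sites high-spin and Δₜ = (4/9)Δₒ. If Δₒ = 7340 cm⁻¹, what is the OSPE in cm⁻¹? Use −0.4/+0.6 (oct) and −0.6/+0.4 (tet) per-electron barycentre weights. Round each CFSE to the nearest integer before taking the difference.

Group 11 minus oxidation state +2 gives a d⁹ configuration for Cu²⁺.
Octahedral high-spin t₂g⁶ eg³: CFSE = -0.6 × 7340 = -4404 cm⁻¹.
Tetrahedral e⁴ t₂⁵ gives -0.4Δₜ = -0.4 × (4/9) × 7340 = -1305 cm⁻¹.
OSPE = CFSE(oct) − CFSE(tet) = -4404 − (-1305) = -3099 cm⁻¹.

-3099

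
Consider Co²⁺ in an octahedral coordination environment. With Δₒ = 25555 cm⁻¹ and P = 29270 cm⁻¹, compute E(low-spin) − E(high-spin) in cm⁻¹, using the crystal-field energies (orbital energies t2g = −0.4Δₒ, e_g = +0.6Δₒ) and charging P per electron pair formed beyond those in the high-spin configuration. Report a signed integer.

3715

Co is in group 9, so Co²⁺ is d⁷ (9 − 2 = 7).
In the high-spin limit (t2g^5 e_g^2) the orbital term is -0.8Δₒ = -20444 cm⁻¹, with no excess pairing.
For low-spin the configuration is t2g^6 e_g^1: orbital energy -1.8 × 25555 = -45999 cm⁻¹, and 1 additional pair relative to high-spin adds 29270 cm⁻¹, giving -16729 cm⁻¹.
Thus E(LS) − E(HS) = 3715 cm⁻¹.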